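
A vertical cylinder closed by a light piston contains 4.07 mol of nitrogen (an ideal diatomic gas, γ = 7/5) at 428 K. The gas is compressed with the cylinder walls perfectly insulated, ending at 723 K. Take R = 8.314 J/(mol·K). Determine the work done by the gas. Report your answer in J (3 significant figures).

Adiabatic ⇒ Q = 0, so W_by = −ΔU = nCᵥ(T₁ − T₂).
Cᵥ = 5R/2 = 20.79 J/(mol·K).
W = (4.07)(20.79)(428 − 723) = -24956 J.

W ≈ -25000 J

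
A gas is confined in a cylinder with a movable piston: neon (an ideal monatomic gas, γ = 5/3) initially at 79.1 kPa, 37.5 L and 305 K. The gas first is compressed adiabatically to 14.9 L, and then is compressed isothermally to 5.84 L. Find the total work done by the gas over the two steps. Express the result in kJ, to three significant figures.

Step 1 (adiabatic): W = (P₁V₁ − P₂V₂)/(γ−1) = (2966 − 5488)/0.667 = -3783 J.
After step 1: P = 368.3 kPa, V = 14.9 L, T = 564.3 K.
Step 2 (isothermal): W = P₁V₁ ln(V₂/V₁) = (5488) ln(5.84/14.9) = -5141 J.
W_total = -3783 − 5141 = -8924 J.

W_total ≈ -8.92 kJ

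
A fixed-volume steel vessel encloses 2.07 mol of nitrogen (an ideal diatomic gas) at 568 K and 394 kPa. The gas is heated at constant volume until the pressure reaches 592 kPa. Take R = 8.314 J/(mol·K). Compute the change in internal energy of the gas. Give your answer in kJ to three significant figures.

Constant volume ⇒ W = 0, so Q = ΔU = nCᵥΔT with Cᵥ = 5R/2 = 20.79 J/(mol·K).
At constant V, T₂/T₁ = P₂/P₁ ⇒ ΔT = T₁(P₂/P₁ − 1) = 568·(592/394 − 1) = 285.4 K.
ΔU = (2.07)(20.79)(285.4) = 12281 J.

ΔU ≈ 12.3 kJ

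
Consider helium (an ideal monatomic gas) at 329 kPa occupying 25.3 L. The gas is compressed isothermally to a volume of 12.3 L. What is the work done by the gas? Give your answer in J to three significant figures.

Isothermal: W = nRT ln(V₂/V₁) = P₁V₁ ln(V₂/V₁).
P₁V₁ = (329 kPa)(25.3 L) = 8324 J.
W = 8324 × ln(12.3/25.3) = 8324 × -0.7212
W_by_gas = -6003 J.

W ≈ -6000 J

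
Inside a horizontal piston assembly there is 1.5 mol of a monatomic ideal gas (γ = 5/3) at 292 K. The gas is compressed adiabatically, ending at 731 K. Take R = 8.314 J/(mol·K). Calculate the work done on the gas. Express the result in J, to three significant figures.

Adiabatic ⇒ Q = 0, so W_by = −ΔU = nCᵥ(T₁ − T₂).
Cᵥ = 3R/2 = 12.47 J/(mol·K).
W = (1.5)(12.47)(292 − 731) = -8212 J.
Work on gas = −W_by = 8212 J.

W ≈ 8210 J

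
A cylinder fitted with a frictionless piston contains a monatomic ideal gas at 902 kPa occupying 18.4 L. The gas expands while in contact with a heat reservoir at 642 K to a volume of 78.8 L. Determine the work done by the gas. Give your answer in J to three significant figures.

W ≈ 24100 J

Isothermal: W = nRT ln(V₂/V₁) = P₁V₁ ln(V₂/V₁).
P₁V₁ = (902 kPa)(18.4 L) = 16597 J.
W = 16597 × ln(78.8/18.4) = 16597 × 1.455
W_by_gas = 24141 J.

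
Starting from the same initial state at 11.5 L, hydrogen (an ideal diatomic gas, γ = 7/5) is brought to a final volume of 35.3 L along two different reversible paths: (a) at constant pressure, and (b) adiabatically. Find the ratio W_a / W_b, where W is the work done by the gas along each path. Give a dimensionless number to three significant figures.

W_a / W_b ≈ 2.29

Path (a) isobaric: W = P₁(V₂ − V₁) → W_a/(P₁V₁) = 2.07.
Path (b) adiabatic: W = P₁V₁(1 − (V₁/V₂)^(γ−1))/(γ−1) → W_b/(P₁V₁) = 0.9037.
W_a / W_b = 2.07 / 0.9037 = 2.29.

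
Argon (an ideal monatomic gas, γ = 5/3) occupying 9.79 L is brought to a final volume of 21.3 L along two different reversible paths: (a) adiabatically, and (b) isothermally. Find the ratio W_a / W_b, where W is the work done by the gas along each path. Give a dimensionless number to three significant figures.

W_a / W_b ≈ 0.780

Path (a) adiabatic: W = P₁V₁(1 − (V₁/V₂)^(γ−1))/(γ−1) → W_a/(P₁V₁) = 0.6066.
Path (b) isothermal: W = P₁V₁ ln(V₂/V₁) → W_b/(P₁V₁) = 0.7773.
W_a / W_b = 0.6066 / 0.7773 = 0.7804.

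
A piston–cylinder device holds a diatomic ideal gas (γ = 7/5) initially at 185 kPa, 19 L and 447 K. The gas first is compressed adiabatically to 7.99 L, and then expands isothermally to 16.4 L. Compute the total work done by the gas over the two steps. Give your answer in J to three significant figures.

Step 1 (adiabatic): W = (P₁V₁ − P₂V₂)/(γ−1) = (3515 − 4971)/0.4 = -3639 J.
After step 1: P = 622.1 kPa, V = 7.99 L, T = 632.1 K.
Step 2 (isothermal): W = P₁V₁ ln(V₂/V₁) = (4971) ln(16.4/7.99) = 3574 J.
W_total = -3639 + 3574 = -64.67 J.

W_total ≈ -64.7 J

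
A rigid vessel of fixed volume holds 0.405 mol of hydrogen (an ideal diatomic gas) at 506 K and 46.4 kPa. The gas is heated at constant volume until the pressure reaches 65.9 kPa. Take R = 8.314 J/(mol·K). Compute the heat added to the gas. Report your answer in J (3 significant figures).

Constant volume ⇒ W = 0, so Q = ΔU = nCᵥΔT with Cᵥ = 5R/2 = 20.79 J/(mol·K).
At constant V, T₂/T₁ = P₂/P₁ ⇒ ΔT = T₁(P₂/P₁ − 1) = 506·(65.9/46.4 − 1) = 212.7 K.
ΔU = (0.405)(20.79)(212.7) = 1790 J.

Q ≈ 1790 J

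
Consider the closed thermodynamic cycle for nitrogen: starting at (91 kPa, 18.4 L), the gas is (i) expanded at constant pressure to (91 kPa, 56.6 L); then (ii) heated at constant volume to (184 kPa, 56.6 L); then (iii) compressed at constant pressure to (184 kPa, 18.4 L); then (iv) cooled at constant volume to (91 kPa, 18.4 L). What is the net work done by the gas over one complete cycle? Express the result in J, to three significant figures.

Constant-volume legs do no work.
W(i) = (91)(56.6 − 18.4) = 3476 J; W(iii) = (184)(18.4 − 56.6) = -7029 J.
W_net = 3476 − 7029 = -3553 J (the counter-clockwise enclosed area).

W_net ≈ -3550 J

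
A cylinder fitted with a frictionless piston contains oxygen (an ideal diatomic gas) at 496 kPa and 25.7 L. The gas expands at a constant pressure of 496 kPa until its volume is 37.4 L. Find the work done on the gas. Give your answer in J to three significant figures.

W ≈ -5800 J

Isobaric: W = P ΔV.
W = (496 kPa)(37.4 − 25.7 L) = (496)(11.7) = 5803 J.
Work on gas = −W_by = -5803 J.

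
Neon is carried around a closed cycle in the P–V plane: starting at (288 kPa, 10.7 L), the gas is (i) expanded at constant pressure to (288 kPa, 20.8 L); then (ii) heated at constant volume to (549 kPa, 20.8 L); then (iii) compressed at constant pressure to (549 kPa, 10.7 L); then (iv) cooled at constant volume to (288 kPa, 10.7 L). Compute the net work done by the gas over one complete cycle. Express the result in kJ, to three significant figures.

W_net ≈ -2.64 kJ

Constant-volume legs do no work.
W(i) = (288)(20.8 − 10.7) = 2909 J; W(iii) = (549)(10.7 − 20.8) = -5545 J.
W_net = 2909 − 5545 = -2636 J (the counter-clockwise enclosed area).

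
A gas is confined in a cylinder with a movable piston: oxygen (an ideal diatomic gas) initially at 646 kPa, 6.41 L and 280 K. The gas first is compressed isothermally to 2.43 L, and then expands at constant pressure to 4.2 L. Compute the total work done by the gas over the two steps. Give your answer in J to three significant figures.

Step 1 (isothermal): W = P₁V₁ ln(V₂/V₁) = (4141) ln(2.43/6.41) = -4017 J.
After step 1: P = 1704 kPa, V = 2.43 L, T = 280 K.
Step 2 (isobaric): W = PΔV = (1704 kPa)(4.2 − 2.43 L) = 3016 J.
W_total = -4017 + 3016 = -1000 J.

W_total ≈ -1000 J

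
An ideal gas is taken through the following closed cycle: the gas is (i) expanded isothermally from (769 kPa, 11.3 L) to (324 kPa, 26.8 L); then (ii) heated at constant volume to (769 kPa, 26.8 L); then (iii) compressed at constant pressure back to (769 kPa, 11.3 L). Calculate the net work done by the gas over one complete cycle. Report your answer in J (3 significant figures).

W_net ≈ -4420 J

Leg (i): W = PᵢVᵢ ln(V_f/Vᵢ) = (8690) ln(26.8/11.3) = 7504 J.
Leg (ii): W = 0.
Leg (iii): W = PΔV = (769)(11.3 − 26.8) = -11920 J.
W_net = 7504 − 11920 = -4415 J.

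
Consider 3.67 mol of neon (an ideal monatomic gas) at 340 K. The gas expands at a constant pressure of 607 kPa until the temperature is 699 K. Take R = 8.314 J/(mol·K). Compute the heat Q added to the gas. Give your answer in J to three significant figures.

Q ≈ 27400 J

Isobaric: W = nRΔT = (3.67)(8.314)(359) = 10954 J.
ΔU = nCᵥΔT with Cᵥ = 3R/2: ΔU = (3.67)(12.47)(359) = 16431 J.
Q = ΔU + W = 16431 + 10954 = 27385 J.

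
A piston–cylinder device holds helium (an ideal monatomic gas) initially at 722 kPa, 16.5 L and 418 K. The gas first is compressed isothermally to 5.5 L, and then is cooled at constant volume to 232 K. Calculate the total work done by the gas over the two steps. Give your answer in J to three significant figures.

W_total ≈ -13100 J

Step 1 (isothermal): W = P₁V₁ ln(V₂/V₁) = (11913) ln(5.5/16.5) = -13088 J.
Step 2 (isochoric): W = 0 (constant volume).
W_total = -13088 + 0 = -13088 J.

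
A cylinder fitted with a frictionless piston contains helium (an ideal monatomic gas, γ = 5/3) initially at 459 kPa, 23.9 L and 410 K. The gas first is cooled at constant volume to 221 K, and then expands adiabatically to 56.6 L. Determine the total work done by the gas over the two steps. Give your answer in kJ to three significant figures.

Step 1 (isochoric): W = 0 (constant volume).
After step 1: P = 247.4 kPa (V unchanged).
Step 2 (adiabatic): W = (P₁V₁ − P₂V₂)/(γ−1) = (5913 − 3328)/0.667 = 3877 J.
W_total = 0 + 3877 = 3877 J.

W_total ≈ 3.88 kJ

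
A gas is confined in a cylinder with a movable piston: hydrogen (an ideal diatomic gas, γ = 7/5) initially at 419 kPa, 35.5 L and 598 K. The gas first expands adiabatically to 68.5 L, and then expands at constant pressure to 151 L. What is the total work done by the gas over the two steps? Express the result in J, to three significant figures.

Step 1 (adiabatic): W = (P₁V₁ − P₂V₂)/(γ−1) = (14874 − 11436)/0.4 = 8597 J.
After step 1: P = 166.9 kPa, V = 68.5 L, T = 459.7 K.
Step 2 (isobaric): W = PΔV = (166.9 kPa)(151 − 68.5 L) = 13773 J.
W_total = 8597 + 13773 = 22370 J.

W_total ≈ 22400 J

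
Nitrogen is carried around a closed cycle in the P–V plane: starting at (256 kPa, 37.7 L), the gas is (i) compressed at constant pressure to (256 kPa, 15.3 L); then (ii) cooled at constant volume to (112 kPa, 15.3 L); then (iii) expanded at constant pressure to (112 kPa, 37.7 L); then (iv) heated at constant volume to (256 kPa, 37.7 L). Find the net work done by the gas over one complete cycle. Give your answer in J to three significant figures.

W_net ≈ -3230 J

Constant-volume legs do no work.
W(i) = (256)(15.3 − 37.7) = -5734 J; W(iii) = (112)(37.7 − 15.3) = 2509 J.
W_net = -5734 + 2509 = -3226 J (the counter-clockwise enclosed area).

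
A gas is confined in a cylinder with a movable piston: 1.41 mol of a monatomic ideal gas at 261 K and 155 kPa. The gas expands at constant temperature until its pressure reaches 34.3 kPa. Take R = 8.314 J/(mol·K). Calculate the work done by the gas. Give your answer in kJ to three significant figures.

Isothermal process: W = nRT ln(V₂/V₁) = nRT ln(P₁/P₂).
W = (1.41)(8.314)(261) × ln(155/34.3)
  = 3060 × ln(4.519) = 3060 × 1.508
W_by_gas = 4615 J.

W ≈ 4.61 kJ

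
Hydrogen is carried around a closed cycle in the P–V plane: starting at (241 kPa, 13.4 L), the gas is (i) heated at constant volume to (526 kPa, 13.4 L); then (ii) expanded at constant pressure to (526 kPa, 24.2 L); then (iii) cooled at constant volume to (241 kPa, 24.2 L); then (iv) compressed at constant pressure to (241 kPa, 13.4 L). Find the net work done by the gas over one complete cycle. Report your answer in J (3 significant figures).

Constant-volume legs do no work.
W(ii) = (526)(24.2 − 13.4) = 5681 J; W(iv) = (241)(13.4 − 24.2) = -2603 J.
W_net = 5681 − 2603 = 3078 J (the clockwise enclosed area).

W_net ≈ 3080 J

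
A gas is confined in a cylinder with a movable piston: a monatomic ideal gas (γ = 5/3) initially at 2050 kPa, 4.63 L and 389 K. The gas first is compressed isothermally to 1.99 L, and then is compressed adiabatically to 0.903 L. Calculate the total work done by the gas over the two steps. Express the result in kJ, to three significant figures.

W_total ≈ -17.9 kJ

Step 1 (isothermal): W = P₁V₁ ln(V₂/V₁) = (9492) ln(1.99/4.63) = -8015 J.
After step 1: P = 4770 kPa, V = 1.99 L, T = 389 K.
Step 2 (adiabatic): W = (P₁V₁ − P₂V₂)/(γ−1) = (9492 − 16074)/0.667 = -9873 J.
W_total = -8015 − 9873 = -17888 J.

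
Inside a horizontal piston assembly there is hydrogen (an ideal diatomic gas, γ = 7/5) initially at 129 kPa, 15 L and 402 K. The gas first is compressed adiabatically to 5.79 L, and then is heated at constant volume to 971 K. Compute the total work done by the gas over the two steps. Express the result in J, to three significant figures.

Step 1 (adiabatic): W = (P₁V₁ − P₂V₂)/(γ−1) = (1935 − 2832)/0.4 = -2242 J.
Step 2 (isochoric): W = 0 (constant volume).
W_total = -2242 + 0 = -2242 J.

W_total ≈ -2240 J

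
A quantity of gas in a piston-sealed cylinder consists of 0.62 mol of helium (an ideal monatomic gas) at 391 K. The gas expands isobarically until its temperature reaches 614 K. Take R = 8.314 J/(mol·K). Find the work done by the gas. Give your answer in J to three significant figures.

Isobaric: W = P ΔV = nR ΔT.
W = (0.62)(8.314)(614 − 391) = 1149 J.

W ≈ 1150 J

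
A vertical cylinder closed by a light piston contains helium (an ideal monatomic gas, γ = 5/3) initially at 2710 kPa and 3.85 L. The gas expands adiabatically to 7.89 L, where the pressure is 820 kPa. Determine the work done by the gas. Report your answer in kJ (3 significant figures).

W ≈ 5.95 kJ

Adiabatic: W = (P₁V₁ − P₂V₂)/(γ − 1) with γ = 5/3.
P₁V₁ = 10434 J, P₂V₂ = 6470 J.
W = (10434 − 6470) / 0.6667 = 5946 J.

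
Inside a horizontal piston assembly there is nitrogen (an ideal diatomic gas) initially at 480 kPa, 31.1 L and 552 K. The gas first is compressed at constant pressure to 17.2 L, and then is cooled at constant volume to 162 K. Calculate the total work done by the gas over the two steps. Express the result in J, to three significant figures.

Step 1 (isobaric): W = PΔV = (480 kPa)(17.2 − 31.1 L) = -6672 J.
Step 2 (isochoric): W = 0 (constant volume).
W_total = -6672 + 0 = -6672 J.

W_total ≈ -6670 J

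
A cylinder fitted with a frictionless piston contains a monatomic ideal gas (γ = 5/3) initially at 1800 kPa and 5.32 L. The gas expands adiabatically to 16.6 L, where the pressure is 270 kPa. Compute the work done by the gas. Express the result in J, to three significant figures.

W ≈ 7640 J

Adiabatic: W = (P₁V₁ − P₂V₂)/(γ − 1) with γ = 5/3.
P₁V₁ = 9576 J, P₂V₂ = 4482 J.
W = (9576 − 4482) / 0.6667 = 7641 J.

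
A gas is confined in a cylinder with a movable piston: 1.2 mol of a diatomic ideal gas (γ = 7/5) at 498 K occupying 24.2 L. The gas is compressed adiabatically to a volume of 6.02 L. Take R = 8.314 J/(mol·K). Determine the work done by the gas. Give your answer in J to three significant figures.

Adiabatic: TV^(γ−1) = const with γ = 7/5.
T₂ = T₁ (V₁/V₂)^(γ−1) = 498 × (24.2/6.02)^0.4 = 498 × 1.745 = 868.8 K.
W_by = nCᵥ(T₁ − T₂) = (1.2)(20.79)(498 − 868.8) = -9248 J.

W ≈ -9250 J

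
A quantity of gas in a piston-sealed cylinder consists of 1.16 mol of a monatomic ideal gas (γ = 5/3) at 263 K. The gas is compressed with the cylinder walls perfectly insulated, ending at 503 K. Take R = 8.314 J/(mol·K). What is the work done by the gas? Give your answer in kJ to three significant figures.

W ≈ -3.47 kJ

Adiabatic ⇒ Q = 0, so W_by = −ΔU = nCᵥ(T₁ − T₂).
Cᵥ = 3R/2 = 12.47 J/(mol·K).
W = (1.16)(12.47)(263 − 503) = -3472 J.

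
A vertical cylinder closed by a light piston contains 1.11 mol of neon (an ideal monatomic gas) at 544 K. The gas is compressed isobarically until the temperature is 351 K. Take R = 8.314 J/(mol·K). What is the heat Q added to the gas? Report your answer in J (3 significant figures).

Isobaric: W = nRΔT = (1.11)(8.314)(-193) = -1781 J.
ΔU = nCᵥΔT with Cᵥ = 3R/2: ΔU = (1.11)(12.47)(-193) = -2672 J.
Q = ΔU + W = -2672 − 1781 = -4453 J.

Q ≈ -4450 J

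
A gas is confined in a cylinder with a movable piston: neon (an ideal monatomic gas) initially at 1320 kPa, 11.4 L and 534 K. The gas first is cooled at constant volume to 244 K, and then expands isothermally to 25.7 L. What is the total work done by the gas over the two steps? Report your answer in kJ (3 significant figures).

Step 1 (isochoric): W = 0 (constant volume).
After step 1: P = 603.1 kPa (V unchanged).
Step 2 (isothermal): W = P₁V₁ ln(V₂/V₁) = (6876) ln(25.7/11.4) = 5589 J.
W_total = 0 + 5589 = 5589 J.

W_total ≈ 5.59 kJ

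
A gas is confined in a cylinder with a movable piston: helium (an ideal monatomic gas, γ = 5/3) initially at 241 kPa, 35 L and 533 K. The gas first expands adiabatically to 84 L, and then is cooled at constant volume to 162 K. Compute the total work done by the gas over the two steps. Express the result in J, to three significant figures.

Step 1 (adiabatic): W = (P₁V₁ − P₂V₂)/(γ−1) = (8435 − 4706)/0.667 = 5594 J.
Step 2 (isochoric): W = 0 (constant volume).
W_total = 5594 + 0 = 5594 J.

W_total ≈ 5590 J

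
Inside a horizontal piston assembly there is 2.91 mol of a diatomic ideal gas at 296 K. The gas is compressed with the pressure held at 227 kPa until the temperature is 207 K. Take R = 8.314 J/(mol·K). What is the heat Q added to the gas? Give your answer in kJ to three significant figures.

Q ≈ -7.54 kJ

Isobaric: W = nRΔT = (2.91)(8.314)(-89) = -2153 J.
ΔU = nCᵥΔT with Cᵥ = 5R/2: ΔU = (2.91)(20.79)(-89) = -5383 J.
Q = ΔU + W = -5383 − 2153 = -7536 J.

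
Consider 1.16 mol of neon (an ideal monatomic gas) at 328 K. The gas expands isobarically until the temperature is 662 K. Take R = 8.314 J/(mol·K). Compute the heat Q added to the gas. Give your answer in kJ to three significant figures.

Isobaric: W = nRΔT = (1.16)(8.314)(334) = 3221 J.
ΔU = nCᵥΔT with Cᵥ = 3R/2: ΔU = (1.16)(12.47)(334) = 4832 J.
Q = ΔU + W = 4832 + 3221 = 8053 J.

Q ≈ 8.05 kJ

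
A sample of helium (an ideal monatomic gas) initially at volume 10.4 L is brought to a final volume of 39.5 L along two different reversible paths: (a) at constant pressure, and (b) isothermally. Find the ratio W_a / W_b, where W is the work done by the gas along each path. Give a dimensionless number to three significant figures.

W_a / W_b ≈ 2.10

Path (a) isobaric: W = P₁(V₂ − V₁) → W_a/(P₁V₁) = 2.798.
Path (b) isothermal: W = P₁V₁ ln(V₂/V₁) → W_b/(P₁V₁) = 1.334.
W_a / W_b = 2.798 / 1.334 = 2.097.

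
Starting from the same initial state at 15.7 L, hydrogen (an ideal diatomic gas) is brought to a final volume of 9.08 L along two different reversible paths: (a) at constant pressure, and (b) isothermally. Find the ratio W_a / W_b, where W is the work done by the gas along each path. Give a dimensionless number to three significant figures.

Path (a) isobaric: W = P₁(V₂ − V₁) → W_a/(P₁V₁) = -0.4217.
Path (b) isothermal: W = P₁V₁ ln(V₂/V₁) → W_b/(P₁V₁) = -0.5476.
W_a / W_b = -0.4217 / -0.5476 = 0.77.

W_a / W_b ≈ 0.770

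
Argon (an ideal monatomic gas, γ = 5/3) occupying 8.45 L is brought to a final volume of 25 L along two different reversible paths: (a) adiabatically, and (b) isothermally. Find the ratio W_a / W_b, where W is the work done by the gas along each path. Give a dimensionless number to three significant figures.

W_a / W_b ≈ 0.712

Path (a) adiabatic: W = P₁V₁(1 − (V₁/V₂)^(γ−1))/(γ−1) → W_a/(P₁V₁) = 0.7722.
Path (b) isothermal: W = P₁V₁ ln(V₂/V₁) → W_b/(P₁V₁) = 1.085.
W_a / W_b = 0.7722 / 1.085 = 0.7119.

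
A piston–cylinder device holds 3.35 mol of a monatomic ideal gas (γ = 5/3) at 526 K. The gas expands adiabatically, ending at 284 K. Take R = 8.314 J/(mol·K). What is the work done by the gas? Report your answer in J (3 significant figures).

Adiabatic ⇒ Q = 0, so W_by = −ΔU = nCᵥ(T₁ − T₂).
Cᵥ = 3R/2 = 12.47 J/(mol·K).
W = (3.35)(12.47)(526 − 284) = 10110 J.

W ≈ 10100 J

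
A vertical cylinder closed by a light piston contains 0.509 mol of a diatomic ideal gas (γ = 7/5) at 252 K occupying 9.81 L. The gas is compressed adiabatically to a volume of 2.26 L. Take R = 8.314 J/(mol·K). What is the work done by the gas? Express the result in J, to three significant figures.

W ≈ -2130 J

Adiabatic: TV^(γ−1) = const with γ = 7/5.
T₂ = T₁ (V₁/V₂)^(γ−1) = 252 × (9.81/2.26)^0.4 = 252 × 1.799 = 453.3 K.
W_by = nCᵥ(T₁ − T₂) = (0.509)(20.79)(252 − 453.3) = -2130 J.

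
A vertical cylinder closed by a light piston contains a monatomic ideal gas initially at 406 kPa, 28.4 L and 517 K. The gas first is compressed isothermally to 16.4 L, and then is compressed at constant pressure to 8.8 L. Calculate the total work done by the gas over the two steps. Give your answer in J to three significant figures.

Step 1 (isothermal): W = P₁V₁ ln(V₂/V₁) = (11530) ln(16.4/28.4) = -6331 J.
After step 1: P = 703.1 kPa, V = 16.4 L, T = 517 K.
Step 2 (isobaric): W = PΔV = (703.1 kPa)(8.8 − 16.4 L) = -5343 J.
W_total = -6331 − 5343 = -11675 J.

W_total ≈ -11700 J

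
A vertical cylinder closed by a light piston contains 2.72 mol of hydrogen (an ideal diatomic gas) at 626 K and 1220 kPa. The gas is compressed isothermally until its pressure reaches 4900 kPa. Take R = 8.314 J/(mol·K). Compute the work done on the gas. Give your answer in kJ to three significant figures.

W ≈ 19.7 kJ

Isothermal process: W = nRT ln(V₂/V₁) = nRT ln(P₁/P₂).
W = (2.72)(8.314)(626) × ln(1220/4900)
  = 14156 × ln(0.249) = 14156 × -1.39
W_by_gas = -19683 J; work on gas = −W_by = 19683 J.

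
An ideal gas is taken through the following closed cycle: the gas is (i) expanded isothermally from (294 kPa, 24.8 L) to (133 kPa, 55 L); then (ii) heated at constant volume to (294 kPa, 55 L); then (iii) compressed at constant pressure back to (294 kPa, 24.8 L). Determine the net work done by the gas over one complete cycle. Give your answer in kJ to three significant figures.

W_net ≈ -3.07 kJ

Leg (i): W = PᵢVᵢ ln(V_f/Vᵢ) = (7291) ln(55/24.8) = 5807 J.
Leg (ii): W = 0.
Leg (iii): W = PΔV = (294)(24.8 − 55) = -8879 J.
W_net = 5807 − 8879 = -3071 J.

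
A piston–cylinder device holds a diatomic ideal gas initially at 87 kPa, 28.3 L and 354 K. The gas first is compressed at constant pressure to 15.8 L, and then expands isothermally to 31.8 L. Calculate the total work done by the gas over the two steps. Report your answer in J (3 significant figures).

Step 1 (isobaric): W = PΔV = (87 kPa)(15.8 − 28.3 L) = -1088 J.
After step 1: P = 87 kPa, V = 15.8 L, T = 197.6 K.
Step 2 (isothermal): W = P₁V₁ ln(V₂/V₁) = (1375) ln(31.8/15.8) = 961.5 J.
W_total = -1088 + 961.5 = -126 J.

W_total ≈ -126 J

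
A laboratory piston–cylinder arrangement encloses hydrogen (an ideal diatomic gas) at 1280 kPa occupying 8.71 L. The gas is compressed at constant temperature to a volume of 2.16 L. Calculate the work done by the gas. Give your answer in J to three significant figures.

W ≈ -15500 J

Isothermal: W = nRT ln(V₂/V₁) = P₁V₁ ln(V₂/V₁).
P₁V₁ = (1280 kPa)(8.71 L) = 11149 J.
W = 11149 × ln(2.16/8.71) = 11149 × -1.394
W_by_gas = -15545 J.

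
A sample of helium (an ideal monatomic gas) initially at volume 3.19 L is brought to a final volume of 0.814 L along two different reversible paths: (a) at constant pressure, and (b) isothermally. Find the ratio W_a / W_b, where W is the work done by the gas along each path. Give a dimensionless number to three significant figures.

Path (a) isobaric: W = P₁(V₂ − V₁) → W_a/(P₁V₁) = -0.7448.
Path (b) isothermal: W = P₁V₁ ln(V₂/V₁) → W_b/(P₁V₁) = -1.366.
W_a / W_b = -0.7448 / -1.366 = 0.5453.

W_a / W_b ≈ 0.545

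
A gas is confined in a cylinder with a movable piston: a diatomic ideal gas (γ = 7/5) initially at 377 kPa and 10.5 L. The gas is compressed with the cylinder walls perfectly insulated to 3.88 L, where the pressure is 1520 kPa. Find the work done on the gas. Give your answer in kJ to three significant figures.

W ≈ 4.85 kJ

Adiabatic: W = (P₁V₁ − P₂V₂)/(γ − 1) with γ = 7/5.
P₁V₁ = 3958 J, P₂V₂ = 5898 J.
W = (3958 − 5898) / 0.4 = -4848 J.
Work on gas = −W_by = 4848 J.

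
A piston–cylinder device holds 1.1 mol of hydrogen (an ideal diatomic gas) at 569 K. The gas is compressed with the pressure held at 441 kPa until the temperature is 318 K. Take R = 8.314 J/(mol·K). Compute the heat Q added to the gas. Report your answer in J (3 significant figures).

Q ≈ -8030 J

Isobaric: W = nRΔT = (1.1)(8.314)(-251) = -2295 J.
ΔU = nCᵥΔT with Cᵥ = 5R/2: ΔU = (1.1)(20.79)(-251) = -5739 J.
Q = ΔU + W = -5739 − 2295 = -8034 J.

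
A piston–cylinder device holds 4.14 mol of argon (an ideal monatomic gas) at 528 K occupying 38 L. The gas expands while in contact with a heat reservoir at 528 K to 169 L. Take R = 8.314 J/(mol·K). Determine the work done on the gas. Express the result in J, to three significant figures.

Isothermal: W = nRT ln(V₂/V₁).
W = (4.14)(8.314)(528) × ln(169/38)
  = 18174 × 1.492
W_by_gas = 27121 J; work on gas = −W_by = -27121 J.

W ≈ -27100 J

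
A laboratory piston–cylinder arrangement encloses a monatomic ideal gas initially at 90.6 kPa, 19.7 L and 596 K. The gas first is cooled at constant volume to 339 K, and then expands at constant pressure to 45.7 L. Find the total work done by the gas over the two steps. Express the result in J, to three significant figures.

Step 1 (isochoric): W = 0 (constant volume).
After step 1: P = 51.53 kPa (V unchanged).
Step 2 (isobaric): W = PΔV = (51.53 kPa)(45.7 − 19.7 L) = 1340 J.
W_total = 0 + 1340 = 1340 J.

W_total ≈ 1340 J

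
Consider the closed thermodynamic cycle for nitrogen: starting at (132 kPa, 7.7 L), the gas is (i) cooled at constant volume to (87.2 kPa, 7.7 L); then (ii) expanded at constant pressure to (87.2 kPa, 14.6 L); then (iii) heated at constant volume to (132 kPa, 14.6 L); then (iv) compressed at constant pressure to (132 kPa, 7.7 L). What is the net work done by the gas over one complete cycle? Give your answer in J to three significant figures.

W_net ≈ -309 J

Constant-volume legs do no work.
W(ii) = (87.2)(14.6 − 7.7) = 601.7 J; W(iv) = (132)(7.7 − 14.6) = -910.8 J.
W_net = 601.7 − 910.8 = -309.1 J (the counter-clockwise enclosed area).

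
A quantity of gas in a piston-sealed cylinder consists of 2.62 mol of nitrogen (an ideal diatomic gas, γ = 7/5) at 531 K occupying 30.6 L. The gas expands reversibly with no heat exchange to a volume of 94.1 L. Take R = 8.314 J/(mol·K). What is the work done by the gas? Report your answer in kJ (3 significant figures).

W ≈ 10.5 kJ

Adiabatic: TV^(γ−1) = const with γ = 7/5.
T₂ = T₁ (V₁/V₂)^(γ−1) = 531 × (30.6/94.1)^0.4 = 531 × 0.638 = 338.8 K.
W_by = nCᵥ(T₁ − T₂) = (2.62)(20.79)(531 − 338.8) = 10466 J.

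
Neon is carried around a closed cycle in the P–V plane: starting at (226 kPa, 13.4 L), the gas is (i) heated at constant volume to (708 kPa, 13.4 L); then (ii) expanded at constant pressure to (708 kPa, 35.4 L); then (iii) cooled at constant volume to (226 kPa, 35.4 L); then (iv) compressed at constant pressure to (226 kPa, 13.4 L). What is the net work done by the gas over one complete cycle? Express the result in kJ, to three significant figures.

Constant-volume legs do no work.
W(ii) = (708)(35.4 − 13.4) = 15576 J; W(iv) = (226)(13.4 − 35.4) = -4972 J.
W_net = 15576 − 4972 = 10604 J (the clockwise enclosed area).

W_net ≈ 10.6 kJ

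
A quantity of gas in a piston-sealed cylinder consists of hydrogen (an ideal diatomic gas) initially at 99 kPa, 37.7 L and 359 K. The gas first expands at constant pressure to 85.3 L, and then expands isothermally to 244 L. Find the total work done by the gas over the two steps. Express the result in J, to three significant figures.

Step 1 (isobaric): W = PΔV = (99 kPa)(85.3 − 37.7 L) = 4712 J.
After step 1: P = 99 kPa, V = 85.3 L, T = 812.3 K.
Step 2 (isothermal): W = P₁V₁ ln(V₂/V₁) = (8445) ln(244/85.3) = 8875 J.
W_total = 4712 + 8875 = 13588 J.

W_total ≈ 13600 J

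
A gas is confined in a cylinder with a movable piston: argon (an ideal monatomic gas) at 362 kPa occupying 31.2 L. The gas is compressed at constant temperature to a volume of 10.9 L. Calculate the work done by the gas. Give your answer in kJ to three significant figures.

W ≈ -11.9 kJ

Isothermal: W = nRT ln(V₂/V₁) = P₁V₁ ln(V₂/V₁).
P₁V₁ = (362 kPa)(31.2 L) = 11294 J.
W = 11294 × ln(10.9/31.2) = 11294 × -1.052
W_by_gas = -11878 J.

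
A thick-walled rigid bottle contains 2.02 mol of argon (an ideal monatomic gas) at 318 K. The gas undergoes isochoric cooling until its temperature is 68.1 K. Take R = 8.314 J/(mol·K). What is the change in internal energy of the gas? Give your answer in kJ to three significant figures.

ΔU ≈ -6.30 kJ

Constant volume ⇒ W = 0, so Q = ΔU = nCᵥΔT with Cᵥ = 3R/2 = 12.47 J/(mol·K).
ΔU = (2.02)(12.47)(68.1 − 318) = -6295 J.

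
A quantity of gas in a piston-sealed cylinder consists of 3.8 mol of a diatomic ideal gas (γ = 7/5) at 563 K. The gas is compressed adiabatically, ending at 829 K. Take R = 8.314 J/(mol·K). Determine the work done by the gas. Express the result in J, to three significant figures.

Adiabatic ⇒ Q = 0, so W_by = −ΔU = nCᵥ(T₁ − T₂).
Cᵥ = 5R/2 = 20.79 J/(mol·K).
W = (3.8)(20.79)(563 − 829) = -21009 J.

W ≈ -21000 J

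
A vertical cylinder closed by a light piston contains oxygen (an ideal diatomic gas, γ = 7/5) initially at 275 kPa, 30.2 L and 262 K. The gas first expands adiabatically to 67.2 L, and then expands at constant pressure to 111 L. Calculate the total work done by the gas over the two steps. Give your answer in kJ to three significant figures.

Step 1 (adiabatic): W = (P₁V₁ − P₂V₂)/(γ−1) = (8305 − 6031)/0.4 = 5685 J.
After step 1: P = 89.75 kPa, V = 67.2 L, T = 190.3 K.
Step 2 (isobaric): W = PΔV = (89.75 kPa)(111 − 67.2 L) = 3931 J.
W_total = 5685 + 3931 = 9616 J.

W_total ≈ 9.62 kJ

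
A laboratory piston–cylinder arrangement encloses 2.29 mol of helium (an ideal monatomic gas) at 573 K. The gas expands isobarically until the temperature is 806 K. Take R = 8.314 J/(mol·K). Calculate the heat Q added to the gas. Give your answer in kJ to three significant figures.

Q ≈ 11.1 kJ

Isobaric: W = nRΔT = (2.29)(8.314)(233) = 4436 J.
ΔU = nCᵥΔT with Cᵥ = 3R/2: ΔU = (2.29)(12.47)(233) = 6654 J.
Q = ΔU + W = 6654 + 4436 = 11090 J.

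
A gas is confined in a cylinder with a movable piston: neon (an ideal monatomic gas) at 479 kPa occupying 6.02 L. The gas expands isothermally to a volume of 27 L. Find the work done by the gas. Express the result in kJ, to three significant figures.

W ≈ 4.33 kJ

Isothermal: W = nRT ln(V₂/V₁) = P₁V₁ ln(V₂/V₁).
P₁V₁ = (479 kPa)(6.02 L) = 2884 J.
W = 2884 × ln(27/6.02) = 2884 × 1.501
W_by_gas = 4328 J.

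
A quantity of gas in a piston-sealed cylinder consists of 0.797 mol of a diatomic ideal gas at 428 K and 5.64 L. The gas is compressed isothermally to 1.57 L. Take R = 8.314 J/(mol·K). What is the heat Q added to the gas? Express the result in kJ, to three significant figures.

Isothermal ⇒ ΔU = 0, so Q = W = nRT ln(V₂/V₁).
Q = (0.797)(8.314)(428) ln(1.57/5.64) = 2836 × -1.279 = -3627 J.

Q ≈ -3.63 kJ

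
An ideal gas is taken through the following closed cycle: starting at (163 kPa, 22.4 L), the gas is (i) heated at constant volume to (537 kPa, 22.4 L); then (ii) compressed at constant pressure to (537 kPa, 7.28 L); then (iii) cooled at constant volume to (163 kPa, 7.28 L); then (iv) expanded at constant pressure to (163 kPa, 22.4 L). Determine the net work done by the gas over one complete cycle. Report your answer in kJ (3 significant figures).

Constant-volume legs do no work.
W(ii) = (537)(7.28 − 22.4) = -8119 J; W(iv) = (163)(22.4 − 7.28) = 2465 J.
W_net = -8119 + 2465 = -5655 J (the counter-clockwise enclosed area).

W_net ≈ -5.65 kJ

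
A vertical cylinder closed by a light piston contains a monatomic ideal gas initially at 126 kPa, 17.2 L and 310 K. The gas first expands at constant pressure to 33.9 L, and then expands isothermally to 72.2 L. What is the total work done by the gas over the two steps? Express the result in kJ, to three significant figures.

W_total ≈ 5.33 kJ

Step 1 (isobaric): W = PΔV = (126 kPa)(33.9 − 17.2 L) = 2104 J.
After step 1: P = 126 kPa, V = 33.9 L, T = 611 K.
Step 2 (isothermal): W = P₁V₁ ln(V₂/V₁) = (4271) ln(72.2/33.9) = 3229 J.
W_total = 2104 + 3229 = 5333 J.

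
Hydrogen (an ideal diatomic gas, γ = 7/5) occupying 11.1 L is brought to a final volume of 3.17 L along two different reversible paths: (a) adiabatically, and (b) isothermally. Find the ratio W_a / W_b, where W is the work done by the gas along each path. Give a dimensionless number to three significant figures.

Path (a) adiabatic: W = P₁V₁(1 − (V₁/V₂)^(γ−1))/(γ−1) → W_a/(P₁V₁) = -1.627.
Path (b) isothermal: W = P₁V₁ ln(V₂/V₁) → W_b/(P₁V₁) = -1.253.
W_a / W_b = -1.627 / -1.253 = 1.298.

W_a / W_b ≈ 1.30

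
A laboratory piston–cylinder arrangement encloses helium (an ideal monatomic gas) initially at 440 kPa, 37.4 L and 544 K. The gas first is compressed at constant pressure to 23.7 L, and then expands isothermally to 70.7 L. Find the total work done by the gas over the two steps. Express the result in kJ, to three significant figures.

Step 1 (isobaric): W = PΔV = (440 kPa)(23.7 − 37.4 L) = -6028 J.
After step 1: P = 440 kPa, V = 23.7 L, T = 344.7 K.
Step 2 (isothermal): W = P₁V₁ ln(V₂/V₁) = (10428) ln(70.7/23.7) = 11397 J.
W_total = -6028 + 11397 = 5369 J.

W_total ≈ 5.37 kJ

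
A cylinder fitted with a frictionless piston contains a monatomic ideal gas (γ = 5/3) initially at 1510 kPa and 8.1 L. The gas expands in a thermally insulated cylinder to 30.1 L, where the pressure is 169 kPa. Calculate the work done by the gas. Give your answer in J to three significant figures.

Adiabatic: W = (P₁V₁ − P₂V₂)/(γ − 1) with γ = 5/3.
P₁V₁ = 12231 J, P₂V₂ = 5087 J.
W = (12231 − 5087) / 0.6667 = 10716 J.

W ≈ 10700 J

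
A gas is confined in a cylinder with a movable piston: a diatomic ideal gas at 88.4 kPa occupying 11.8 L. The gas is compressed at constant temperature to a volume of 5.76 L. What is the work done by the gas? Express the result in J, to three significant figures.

Isothermal: W = nRT ln(V₂/V₁) = P₁V₁ ln(V₂/V₁).
P₁V₁ = (88.4 kPa)(11.8 L) = 1043 J.
W = 1043 × ln(5.76/11.8) = 1043 × -0.7172
W_by_gas = -748.1 J.

W ≈ -748 J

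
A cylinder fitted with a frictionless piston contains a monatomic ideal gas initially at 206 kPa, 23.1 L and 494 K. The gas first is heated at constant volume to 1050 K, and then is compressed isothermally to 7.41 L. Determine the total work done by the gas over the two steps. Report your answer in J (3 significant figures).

W_total ≈ -11500 J

Step 1 (isochoric): W = 0 (constant volume).
After step 1: P = 437.9 kPa (V unchanged).
Step 2 (isothermal): W = P₁V₁ ln(V₂/V₁) = (10114) ln(7.41/23.1) = -11500 J.
W_total = 0 − 11500 = -11500 J.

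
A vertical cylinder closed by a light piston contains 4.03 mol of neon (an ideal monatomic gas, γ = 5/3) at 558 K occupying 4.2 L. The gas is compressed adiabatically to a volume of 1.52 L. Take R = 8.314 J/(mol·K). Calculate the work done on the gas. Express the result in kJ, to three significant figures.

W ≈ 27.2 kJ

Adiabatic: TV^(γ−1) = const with γ = 5/3.
T₂ = T₁ (V₁/V₂)^(γ−1) = 558 × (4.2/1.52)^0.667 = 558 × 1.969 = 1099 K.
W_by = nCᵥ(T₁ − T₂) = (4.03)(12.47)(558 − 1099) = -27178 J.
Work on gas = −W_by = 27178 J.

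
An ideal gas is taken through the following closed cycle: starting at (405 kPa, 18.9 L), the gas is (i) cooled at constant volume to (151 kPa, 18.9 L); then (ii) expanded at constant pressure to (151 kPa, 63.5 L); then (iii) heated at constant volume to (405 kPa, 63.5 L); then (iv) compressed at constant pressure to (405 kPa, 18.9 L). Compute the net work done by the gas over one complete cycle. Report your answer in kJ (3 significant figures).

W_net ≈ -11.3 kJ

Constant-volume legs do no work.
W(ii) = (151)(63.5 − 18.9) = 6735 J; W(iv) = (405)(18.9 − 63.5) = -18063 J.
W_net = 6735 − 18063 = -11328 J (the counter-clockwise enclosed area).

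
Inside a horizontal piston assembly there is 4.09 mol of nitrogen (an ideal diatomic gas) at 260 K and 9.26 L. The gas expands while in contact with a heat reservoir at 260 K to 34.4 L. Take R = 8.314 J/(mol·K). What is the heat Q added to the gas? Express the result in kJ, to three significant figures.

Q ≈ 11.6 kJ

Isothermal ⇒ ΔU = 0, so Q = W = nRT ln(V₂/V₁).
Q = (4.09)(8.314)(260) ln(34.4/9.26) = 8841 × 1.312 = 11603 J.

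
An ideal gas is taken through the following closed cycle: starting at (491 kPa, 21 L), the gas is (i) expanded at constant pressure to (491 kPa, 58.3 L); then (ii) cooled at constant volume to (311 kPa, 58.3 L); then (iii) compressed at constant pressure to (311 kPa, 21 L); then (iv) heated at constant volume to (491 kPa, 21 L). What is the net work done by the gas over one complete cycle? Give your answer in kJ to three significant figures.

Constant-volume legs do no work.
W(i) = (491)(58.3 − 21) = 18314 J; W(iii) = (311)(21 − 58.3) = -11600 J.
W_net = 18314 − 11600 = 6714 J (the clockwise enclosed area).

W_net ≈ 6.71 kJ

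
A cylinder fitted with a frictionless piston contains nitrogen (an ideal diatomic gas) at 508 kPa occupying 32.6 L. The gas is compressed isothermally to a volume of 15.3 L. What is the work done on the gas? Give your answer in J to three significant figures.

Isothermal: W = nRT ln(V₂/V₁) = P₁V₁ ln(V₂/V₁).
P₁V₁ = (508 kPa)(32.6 L) = 16561 J.
W = 16561 × ln(15.3/32.6) = 16561 × -0.7565
W_by_gas = -12528 J; work on gas = −W_by = 12528 J.

W ≈ 12500 J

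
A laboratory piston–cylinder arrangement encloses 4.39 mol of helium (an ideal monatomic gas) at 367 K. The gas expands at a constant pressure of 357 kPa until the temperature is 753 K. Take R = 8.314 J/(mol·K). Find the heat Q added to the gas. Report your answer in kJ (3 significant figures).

Isobaric: W = nRΔT = (4.39)(8.314)(386) = 14088 J.
ΔU = nCᵥΔT with Cᵥ = 3R/2: ΔU = (4.39)(12.47)(386) = 21133 J.
Q = ΔU + W = 21133 + 14088 = 35221 J.

Q ≈ 35.2 kJ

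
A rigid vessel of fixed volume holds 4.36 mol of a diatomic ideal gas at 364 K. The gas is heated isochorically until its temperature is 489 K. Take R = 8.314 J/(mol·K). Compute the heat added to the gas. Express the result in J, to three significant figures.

Q ≈ 11300 J

Constant volume ⇒ W = 0, so Q = ΔU = nCᵥΔT with Cᵥ = 5R/2 = 20.79 J/(mol·K).
ΔU = (4.36)(20.79)(489 − 364) = 11328 J.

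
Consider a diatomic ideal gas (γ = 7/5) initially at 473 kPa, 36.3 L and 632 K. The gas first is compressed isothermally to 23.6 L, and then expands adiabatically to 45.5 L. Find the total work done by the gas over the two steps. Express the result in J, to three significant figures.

W_total ≈ 2520 J

Step 1 (isothermal): W = P₁V₁ ln(V₂/V₁) = (17170) ln(23.6/36.3) = -7393 J.
After step 1: P = 727.5 kPa, V = 23.6 L, T = 632 K.
Step 2 (adiabatic): W = (P₁V₁ − P₂V₂)/(γ−1) = (17170 − 13205)/0.4 = 9913 J.
W_total = -7393 + 9913 = 2520 J.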